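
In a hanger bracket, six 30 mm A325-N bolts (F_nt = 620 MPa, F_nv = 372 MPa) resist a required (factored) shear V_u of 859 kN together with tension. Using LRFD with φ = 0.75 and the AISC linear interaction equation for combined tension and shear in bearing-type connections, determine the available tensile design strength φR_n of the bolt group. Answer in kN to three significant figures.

1130 kN

A_b = π·30²/4 = 706.9 mm²; f_rv = 859 × 1000 / (6 × 706.9) = 202.5 MPa.
F'_nt = 1.3 F_nt − (F_nt / φF_nv) f_rv = 1.3·620 − (620/(0.75·372))·202.5 = 355.9 MPa, capped at F_nt → F'_nt = 355.9 MPa.
R_n = F'_nt · A_b · n = 355.9 × 706.9 × 6 / 1000 = 1509 kN.
Design strength φR_n = 0.75 × 1509 = 1130 kN.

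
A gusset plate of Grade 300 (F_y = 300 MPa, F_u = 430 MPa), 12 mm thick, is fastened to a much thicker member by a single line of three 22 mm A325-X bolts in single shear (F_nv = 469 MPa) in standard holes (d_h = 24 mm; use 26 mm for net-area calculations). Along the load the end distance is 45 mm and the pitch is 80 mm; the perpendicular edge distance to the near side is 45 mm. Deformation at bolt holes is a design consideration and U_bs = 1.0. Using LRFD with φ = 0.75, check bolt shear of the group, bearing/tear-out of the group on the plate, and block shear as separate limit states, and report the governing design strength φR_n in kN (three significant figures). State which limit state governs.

Bolt shear: A_b = π·22²/4 = 380.1 mm²; R_n = 469 × 380.1 × 3 × 1 / 1000 = 534.8 kN → 0.75 × 534.8 = 401 kN.
Bearing: edge l_c = 33, r_n = 204.3 kN; interior l_c = 56, r_n = 272.4 kN; R_n = 204.3 + 2·272.4 = 749.2 kN → 562 kN.
Block shear: A_gv = 2460, A_nv = 1680, A_nt = 384 mm²; R_n = min(0.6F_uA_nv, 0.6F_yA_gv) + U_bs·F_u·A_nt = 598.6 kN → 449 kN.
Bolt shear governs: 401 kN.

401 kN (bolt shear governs)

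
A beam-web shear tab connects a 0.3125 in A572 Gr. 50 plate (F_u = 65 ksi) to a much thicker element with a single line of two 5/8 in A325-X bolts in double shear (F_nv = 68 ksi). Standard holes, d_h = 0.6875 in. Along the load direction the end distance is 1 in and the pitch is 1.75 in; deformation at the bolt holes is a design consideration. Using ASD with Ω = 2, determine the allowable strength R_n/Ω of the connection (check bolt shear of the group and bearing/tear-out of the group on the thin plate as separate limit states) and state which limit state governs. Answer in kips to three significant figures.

20.9 kips (bearing governs)

Bolt shear: A_b = π·0.625²/4 = 0.3068 in²; R_n = 68 × 0.3068 × 2 × 2 = 83.45 kips → 83.45 / 2 = 41.7 kips.
Bearing (1.2 l_c t F_u ≤ 2.4 d t F_u): upper limit = 2.4·0.625·0.3125·65 = 30.47 kips.
  Edge l_c = 1 − 0.6875/2 = 0.6562 → r_n = 16 kips; interior l_c = 1.75 − 0.6875 = 1.062 → r_n = 25.9 kips.
  R_n,bearing = 1·16 + 1·25.9 = 41.89 kips → 41.89 / 2 = 20.9 kips.
Bearing governs: 20.9 kips.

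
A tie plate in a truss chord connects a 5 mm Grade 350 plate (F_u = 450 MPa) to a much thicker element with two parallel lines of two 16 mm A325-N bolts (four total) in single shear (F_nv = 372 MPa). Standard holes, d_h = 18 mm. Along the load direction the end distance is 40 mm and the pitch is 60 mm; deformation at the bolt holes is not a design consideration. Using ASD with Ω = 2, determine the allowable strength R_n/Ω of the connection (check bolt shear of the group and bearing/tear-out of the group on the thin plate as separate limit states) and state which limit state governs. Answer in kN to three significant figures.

150 kN (bolt shear governs)

Bolt shear: A_b = π·16²/4 = 201.1 mm²; R_n = 372 × 201.1 × 4 × 1 / 1000 = 299.2 kN → 299.2 / 2 = 150 kN.
Bearing (1.5 l_c t F_u ≤ 3.0 d t F_u): upper limit = 3.0·16·5·450 / 1000 = 108 kN.
  Edge l_c = 40 − 18/2 = 31 → r_n = 104.6 kN; interior l_c = 60 − 18 = 42 → r_n = 108 kN.
  R_n,bearing = 2·104.6 + 2·108 = 425.2 kN → 425.2 / 2 = 213 kN.
Bolt shear governs: 150 kN.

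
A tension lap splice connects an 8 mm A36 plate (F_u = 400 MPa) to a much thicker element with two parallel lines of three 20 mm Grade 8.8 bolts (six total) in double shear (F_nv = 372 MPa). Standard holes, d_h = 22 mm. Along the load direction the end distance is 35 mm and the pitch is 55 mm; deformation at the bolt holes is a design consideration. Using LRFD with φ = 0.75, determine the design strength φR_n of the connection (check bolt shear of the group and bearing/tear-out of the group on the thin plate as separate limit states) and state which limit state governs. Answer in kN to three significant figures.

518 kN (bearing governs)

Bolt shear: A_b = π·20²/4 = 314.2 mm²; R_n = 372 × 314.2 × 6 × 2 / 1000 = 1402 kN → 0.75 × 1402 = 1050 kN.
Bearing (1.2 l_c t F_u ≤ 2.4 d t F_u): upper limit = 2.4·20·8·400 / 1000 = 153.6 kN.
  Edge l_c = 35 − 22/2 = 24 → r_n = 92.16 kN; interior l_c = 55 − 22 = 33 → r_n = 126.7 kN.
  R_n,bearing = 2·92.16 + 4·126.7 = 691.2 kN → 0.75 × 691.2 = 518 kN.
Bearing governs: 518 kN.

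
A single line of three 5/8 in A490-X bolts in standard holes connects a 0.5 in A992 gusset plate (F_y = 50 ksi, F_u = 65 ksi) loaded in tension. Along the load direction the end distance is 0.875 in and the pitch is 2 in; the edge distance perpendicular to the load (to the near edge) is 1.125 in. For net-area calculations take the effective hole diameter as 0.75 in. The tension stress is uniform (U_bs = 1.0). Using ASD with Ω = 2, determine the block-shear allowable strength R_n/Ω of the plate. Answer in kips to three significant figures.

41.4 kips

Shear plane L_v = 0.875 + 2·2 = 4.875 in; A_gv = 4.875 × 0.5 = 2.438 in².
A_nv = (4.875 − 2.5·0.75) × 0.5 = 1.5 in².
A_nt = (1.125 − 0.5·0.75) × 0.5 = 0.375 in².
0.6 F_u A_nv = 58.5 kips; 0.6 F_y A_gv = 73.12 kips → shear rupture governs the shear term.
R_n = 58.5 + 1.0 × 65 × 0.375 = 82.88 kips.
Allowable strength R_n/Ω = 82.88 / 2 = 41.4 kips.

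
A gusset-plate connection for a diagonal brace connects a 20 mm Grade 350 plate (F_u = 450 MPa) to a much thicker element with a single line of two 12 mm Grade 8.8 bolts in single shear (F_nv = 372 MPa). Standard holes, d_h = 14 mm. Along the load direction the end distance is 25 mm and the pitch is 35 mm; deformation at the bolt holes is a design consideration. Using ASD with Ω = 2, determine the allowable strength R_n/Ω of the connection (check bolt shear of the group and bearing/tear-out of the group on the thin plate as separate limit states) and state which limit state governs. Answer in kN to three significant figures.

Bolt shear: A_b = π·12²/4 = 113.1 mm²; R_n = 372 × 113.1 × 2 × 1 / 1000 = 84.14 kN → 84.14 / 2 = 42.1 kN.
Bearing (1.2 l_c t F_u ≤ 2.4 d t F_u): upper limit = 2.4·12·20·450 / 1000 = 259.2 kN.
  Edge l_c = 25 − 14/2 = 18 → r_n = 194.4 kN; interior l_c = 35 − 14 = 21 → r_n = 226.8 kN.
  R_n,bearing = 1·194.4 + 1·226.8 = 421.2 kN → 421.2 / 2 = 211 kN.
Bolt shear governs: 42.1 kN.

42.1 kN (bolt shear governs)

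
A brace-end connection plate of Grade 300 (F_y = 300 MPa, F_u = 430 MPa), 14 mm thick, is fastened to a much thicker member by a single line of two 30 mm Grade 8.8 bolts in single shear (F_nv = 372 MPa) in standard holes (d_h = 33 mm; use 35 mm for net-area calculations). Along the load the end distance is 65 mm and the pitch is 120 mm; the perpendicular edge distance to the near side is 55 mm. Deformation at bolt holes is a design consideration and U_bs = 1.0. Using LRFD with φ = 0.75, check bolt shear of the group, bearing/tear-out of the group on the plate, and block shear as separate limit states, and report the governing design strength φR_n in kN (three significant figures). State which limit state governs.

Bolt shear: A_b = π·30²/4 = 706.9 mm²; R_n = 372 × 706.9 × 2 × 1 / 1000 = 525.9 kN → 0.75 × 525.9 = 394 kN.
Bearing: edge l_c = 48.5, r_n = 350.4 kN; interior l_c = 87, r_n = 433.4 kN; R_n = 350.4 + 1·433.4 = 783.8 kN → 588 kN.
Block shear: A_gv = 2590, A_nv = 1855, A_nt = 525 mm²; R_n = min(0.6F_uA_nv, 0.6F_yA_gv) + U_bs·F_u·A_nt = 692 kN → 519 kN.
Bolt shear governs: 394 kN.

394 kN (bolt shear governs)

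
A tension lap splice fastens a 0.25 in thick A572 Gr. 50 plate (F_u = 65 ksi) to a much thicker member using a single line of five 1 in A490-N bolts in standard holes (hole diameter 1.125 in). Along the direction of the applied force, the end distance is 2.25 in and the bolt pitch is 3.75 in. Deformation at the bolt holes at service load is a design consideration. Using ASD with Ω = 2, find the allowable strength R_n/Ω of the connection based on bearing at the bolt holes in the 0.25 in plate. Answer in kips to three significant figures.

Per bolt r_n = 1.2 l_c t F_u ≤ 2.4 d t F_u; upper limit = 2.4 × 1 × 0.25 × 65 = 39 kips.
Edge bolt: l_c = 2.25 − 1.125/2 = 1.688 in → 1.2 × 1.688 × 0.25 × 65 = 32.91 → r_n = 32.91 kips.
Interior bolts: l_c = 3.75 − 1.125 = 2.625 in → 1.2 × 2.625 × 0.25 × 65 = 51.19 → r_n = 39 kips.
R_n = 1 × 32.91 + 4 × 39 = 188.9 kips.
Allowable strength R_n/Ω = 188.9 / 2 = 94.5 kips.

94.5 kips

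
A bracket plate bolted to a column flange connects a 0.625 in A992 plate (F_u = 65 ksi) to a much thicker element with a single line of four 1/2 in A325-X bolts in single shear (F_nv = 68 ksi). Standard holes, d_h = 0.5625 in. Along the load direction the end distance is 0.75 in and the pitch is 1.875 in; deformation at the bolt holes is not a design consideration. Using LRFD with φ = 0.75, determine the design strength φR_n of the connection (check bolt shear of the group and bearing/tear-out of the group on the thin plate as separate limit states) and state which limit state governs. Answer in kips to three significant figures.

40.1 kips (bolt shear governs)

Bolt shear: A_b = π·0.5²/4 = 0.1963 in²; R_n = 68 × 0.1963 × 4 × 1 = 53.41 kips → 0.75 × 53.41 = 40.1 kips.
Bearing (1.5 l_c t F_u ≤ 3.0 d t F_u): upper limit = 3.0·0.5·0.625·65 = 60.94 kips.
  Edge l_c = 0.75 − 0.5625/2 = 0.4688 → r_n = 28.56 kips; interior l_c = 1.875 − 0.5625 = 1.312 → r_n = 60.94 kips.
  R_n,bearing = 1·28.56 + 3·60.94 = 211.4 kips → 0.75 × 211.4 = 159 kips.
Bolt shear governs: 40.1 kips.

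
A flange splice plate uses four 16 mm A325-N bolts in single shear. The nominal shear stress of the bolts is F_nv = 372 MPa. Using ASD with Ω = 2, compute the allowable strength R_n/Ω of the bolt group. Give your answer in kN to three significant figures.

A_b = π × 16² / 4 = 201.1 mm².
R_n = F_nv · A_b · n · n_s = 372 × 201.1 × 4 × 1 / 1000 = 299.2 kN.
Allowable strength R_n/Ω = 299.2 / 2 = 150 kN.

150 kN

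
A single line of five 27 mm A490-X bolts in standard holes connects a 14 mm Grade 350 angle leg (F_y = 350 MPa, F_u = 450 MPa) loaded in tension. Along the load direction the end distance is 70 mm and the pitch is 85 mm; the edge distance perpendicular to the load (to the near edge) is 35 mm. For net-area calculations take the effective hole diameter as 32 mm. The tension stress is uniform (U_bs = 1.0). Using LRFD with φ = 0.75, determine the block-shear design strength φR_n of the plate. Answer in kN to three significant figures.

844 kN

Shear plane L_v = 70 + 4·85 = 410 mm; A_gv = 410 × 14 = 5740 mm².
A_nv = (410 − 4.5·32) × 14 = 3724 mm².
A_nt = (35 − 0.5·32) × 14 = 266 mm².
0.6 F_u A_nv = 1005 kN; 0.6 F_y A_gv = 1205 kN → shear rupture governs the shear term.
R_n = 1005 + 1.0 × 450 × 266 / 1000 = 1125 kN.
Design strength φR_n = 0.75 × 1125 = 844 kN.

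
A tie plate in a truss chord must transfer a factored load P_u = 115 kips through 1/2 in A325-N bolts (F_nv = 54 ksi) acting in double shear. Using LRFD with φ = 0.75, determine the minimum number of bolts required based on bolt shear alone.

A_b = π·0.5²/4 = 0.1963 in².
Per-bolt design strength φR_n = 0.75 × 54 × 0.1963 × 2 = 15.9 kips.
n ≥ 115 / 15.9 = 7.231 → use 8 bolts.

8 bolts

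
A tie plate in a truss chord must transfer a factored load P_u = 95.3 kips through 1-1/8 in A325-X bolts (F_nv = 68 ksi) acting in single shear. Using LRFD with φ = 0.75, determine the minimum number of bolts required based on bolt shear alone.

2 bolts

A_b = π·1.125²/4 = 0.994 in².
Per-bolt design strength φR_n = 0.75 × 68 × 0.994 × 1 = 50.69 kips.
n ≥ 95.3 / 50.69 = 1.88 → use 2 bolts.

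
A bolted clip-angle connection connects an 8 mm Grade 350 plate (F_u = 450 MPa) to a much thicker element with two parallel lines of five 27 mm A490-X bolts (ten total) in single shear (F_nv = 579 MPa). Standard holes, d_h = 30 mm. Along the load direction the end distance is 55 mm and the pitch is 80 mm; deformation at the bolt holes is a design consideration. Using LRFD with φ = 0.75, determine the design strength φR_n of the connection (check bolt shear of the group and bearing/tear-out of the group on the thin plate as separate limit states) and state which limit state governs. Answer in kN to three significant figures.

1560 kN (bearing governs)

Bolt shear: A_b = π·27²/4 = 572.6 mm²; R_n = 579 × 572.6 × 10 × 1 / 1000 = 3315 kN → 0.75 × 3315 = 2490 kN.
Bearing (1.2 l_c t F_u ≤ 2.4 d t F_u): upper limit = 2.4·27·8·450 / 1000 = 233.3 kN.
  Edge l_c = 55 − 30/2 = 40 → r_n = 172.8 kN; interior l_c = 80 − 30 = 50 → r_n = 216 kN.
  R_n,bearing = 2·172.8 + 8·216 = 2074 kN → 0.75 × 2074 = 1560 kN.
Bearing governs: 1560 kN.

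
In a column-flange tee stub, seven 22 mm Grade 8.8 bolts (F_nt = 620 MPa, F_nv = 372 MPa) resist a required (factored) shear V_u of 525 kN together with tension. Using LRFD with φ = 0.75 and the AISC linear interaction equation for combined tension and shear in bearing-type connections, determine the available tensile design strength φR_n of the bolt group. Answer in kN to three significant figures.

734 kN

A_b = π·22²/4 = 380.1 mm²; f_rv = 525 × 1000 / (7 × 380.1) = 197.3 MPa.
F'_nt = 1.3 F_nt − (F_nt / φF_nv) f_rv = 1.3·620 − (620/(0.75·372))·197.3 = 367.6 MPa, capped at F_nt → F'_nt = 367.6 MPa.
R_n = F'_nt · A_b · n = 367.6 × 380.1 × 7 / 1000 = 978 kN.
Design strength φR_n = 0.75 × 978 = 734 kN.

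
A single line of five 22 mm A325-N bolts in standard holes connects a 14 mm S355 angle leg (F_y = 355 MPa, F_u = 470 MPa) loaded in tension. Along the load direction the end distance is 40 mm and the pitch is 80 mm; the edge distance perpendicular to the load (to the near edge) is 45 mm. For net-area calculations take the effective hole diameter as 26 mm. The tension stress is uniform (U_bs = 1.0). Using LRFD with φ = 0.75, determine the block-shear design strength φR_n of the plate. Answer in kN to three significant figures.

877 kN

Shear plane L_v = 40 + 4·80 = 360 mm; A_gv = 360 × 14 = 5040 mm².
A_nv = (360 − 4.5·26) × 14 = 3402 mm².
A_nt = (45 − 0.5·26) × 14 = 448 mm².
0.6 F_u A_nv = 959.4 kN; 0.6 F_y A_gv = 1074 kN → shear rupture governs the shear term.
R_n = 959.4 + 1.0 × 470 × 448 / 1000 = 1170 kN.
Design strength φR_n = 0.75 × 1170 = 877 kN.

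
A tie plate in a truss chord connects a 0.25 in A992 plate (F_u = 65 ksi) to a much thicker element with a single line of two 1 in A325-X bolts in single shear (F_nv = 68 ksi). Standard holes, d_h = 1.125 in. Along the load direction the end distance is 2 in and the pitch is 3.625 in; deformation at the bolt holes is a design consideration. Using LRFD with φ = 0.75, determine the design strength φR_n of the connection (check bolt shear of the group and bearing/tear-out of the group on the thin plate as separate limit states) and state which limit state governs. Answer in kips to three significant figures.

50.3 kips (bearing governs)

Bolt shear: A_b = π·1²/4 = 0.7854 in²; R_n = 68 × 0.7854 × 2 × 1 = 106.8 kips → 0.75 × 106.8 = 80.1 kips.
Bearing (1.2 l_c t F_u ≤ 2.4 d t F_u): upper limit = 2.4·1·0.25·65 = 39 kips.
  Edge l_c = 2 − 1.125/2 = 1.438 → r_n = 28.03 kips; interior l_c = 3.625 − 1.125 = 2.5 → r_n = 39 kips.
  R_n,bearing = 1·28.03 + 1·39 = 67.03 kips → 0.75 × 67.03 = 50.3 kips.
Bearing governs: 50.3 kips.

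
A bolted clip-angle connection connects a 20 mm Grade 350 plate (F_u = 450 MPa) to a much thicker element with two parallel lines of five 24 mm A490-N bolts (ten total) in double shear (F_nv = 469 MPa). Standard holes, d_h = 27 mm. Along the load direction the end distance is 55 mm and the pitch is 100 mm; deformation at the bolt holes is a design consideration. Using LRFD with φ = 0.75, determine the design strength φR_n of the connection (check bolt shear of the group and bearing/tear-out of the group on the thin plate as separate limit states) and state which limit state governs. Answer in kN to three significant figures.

Bolt shear: A_b = π·24²/4 = 452.4 mm²; R_n = 469 × 452.4 × 10 × 2 / 1000 = 4243 kN → 0.75 × 4243 = 3180 kN.
Bearing (1.2 l_c t F_u ≤ 2.4 d t F_u): upper limit = 2.4·24·20·450 / 1000 = 518.4 kN.
  Edge l_c = 55 − 27/2 = 41.5 → r_n = 448.2 kN; interior l_c = 100 − 27 = 73 → r_n = 518.4 kN.
  R_n,bearing = 2·448.2 + 8·518.4 = 5044 kN → 0.75 × 5044 = 3780 kN.
Bolt shear governs: 3180 kN.

3180 kN (bolt shear governs)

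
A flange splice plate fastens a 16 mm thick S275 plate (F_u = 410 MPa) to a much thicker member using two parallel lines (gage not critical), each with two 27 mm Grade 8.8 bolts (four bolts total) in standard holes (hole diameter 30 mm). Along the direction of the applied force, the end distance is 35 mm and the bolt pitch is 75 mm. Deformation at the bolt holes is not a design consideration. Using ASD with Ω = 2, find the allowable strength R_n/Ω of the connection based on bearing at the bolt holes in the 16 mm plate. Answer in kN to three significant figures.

Per bolt r_n = 1.5 l_c t F_u ≤ 3.0 d t F_u; upper limit = 3.0 × 27 × 16 × 410 / 1000 = 531.4 kN.
Edge bolt: l_c = 35 − 30/2 = 20 mm → 1.5 × 20 × 16 × 410 / 1000 = 196.8 → r_n = 196.8 kN.
Interior bolts: l_c = 75 − 30 = 45 mm → 1.5 × 45 × 16 × 410 / 1000 = 442.8 → r_n = 442.8 kN.
R_n = 2 × 196.8 + 2 × 442.8 = 1279 kN.
Allowable strength R_n/Ω = 1279 / 2 = 640 kN.

640 kN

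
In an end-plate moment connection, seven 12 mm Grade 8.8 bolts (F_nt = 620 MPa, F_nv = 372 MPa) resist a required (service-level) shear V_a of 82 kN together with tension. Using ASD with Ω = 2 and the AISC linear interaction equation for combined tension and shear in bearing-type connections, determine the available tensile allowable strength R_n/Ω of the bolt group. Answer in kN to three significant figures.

182 kN

A_b = π·12²/4 = 113.1 mm²; f_rv = 82 × 1000 / (7 × 113.1) = 103.6 MPa.
F'_nt = 1.3 F_nt − (Ω F_nt / F_nv) f_rv = 1.3·620 − (2·620/372)·103.6 = 460.7 MPa, capped at F_nt → F'_nt = 460.7 MPa.
R_n = F'_nt · A_b · n = 460.7 × 113.1 × 7 / 1000 = 364.8 kN.
Allowable strength R_n/Ω = 364.8 / 2 = 182 kN.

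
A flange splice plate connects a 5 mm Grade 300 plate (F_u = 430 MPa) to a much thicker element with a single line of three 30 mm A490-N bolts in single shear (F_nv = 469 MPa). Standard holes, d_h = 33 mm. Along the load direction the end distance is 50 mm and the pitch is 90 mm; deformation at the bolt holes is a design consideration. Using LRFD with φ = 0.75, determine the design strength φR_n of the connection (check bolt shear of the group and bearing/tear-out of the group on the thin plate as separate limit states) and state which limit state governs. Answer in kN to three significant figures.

285 kN (bearing governs)

Bolt shear: A_b = π·30²/4 = 706.9 mm²; R_n = 469 × 706.9 × 3 × 1 / 1000 = 994.5 kN → 0.75 × 994.5 = 746 kN.
Bearing (1.2 l_c t F_u ≤ 2.4 d t F_u): upper limit = 2.4·30·5·430 / 1000 = 154.8 kN.
  Edge l_c = 50 − 33/2 = 33.5 → r_n = 86.43 kN; interior l_c = 90 − 33 = 57 → r_n = 147.1 kN.
  R_n,bearing = 1·86.43 + 2·147.1 = 380.5 kN → 0.75 × 380.5 = 285 kN.
Bearing governs: 285 kN.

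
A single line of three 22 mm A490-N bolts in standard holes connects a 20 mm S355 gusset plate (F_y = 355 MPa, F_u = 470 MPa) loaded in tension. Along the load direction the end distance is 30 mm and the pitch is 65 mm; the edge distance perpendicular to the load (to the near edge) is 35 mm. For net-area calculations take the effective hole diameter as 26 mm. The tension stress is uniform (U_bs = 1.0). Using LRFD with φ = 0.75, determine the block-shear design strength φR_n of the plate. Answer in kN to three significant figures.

557 kN

Shear plane L_v = 30 + 2·65 = 160 mm; A_gv = 160 × 20 = 3200 mm².
A_nv = (160 − 2.5·26) × 20 = 1900 mm².
A_nt = (35 − 0.5·26) × 20 = 440 mm².
0.6 F_u A_nv = 535.8 kN; 0.6 F_y A_gv = 681.6 kN → shear rupture governs the shear term.
R_n = 535.8 + 1.0 × 470 × 440 / 1000 = 742.6 kN.
Design strength φR_n = 0.75 × 742.6 = 557 kN.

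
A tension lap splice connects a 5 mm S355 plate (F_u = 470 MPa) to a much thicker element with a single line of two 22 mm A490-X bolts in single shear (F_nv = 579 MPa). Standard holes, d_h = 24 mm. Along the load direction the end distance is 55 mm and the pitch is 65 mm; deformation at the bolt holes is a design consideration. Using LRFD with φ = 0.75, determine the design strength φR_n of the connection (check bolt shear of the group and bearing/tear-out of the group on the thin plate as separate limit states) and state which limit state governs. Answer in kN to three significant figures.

Bolt shear: A_b = π·22²/4 = 380.1 mm²; R_n = 579 × 380.1 × 2 × 1 / 1000 = 440.2 kN → 0.75 × 440.2 = 330 kN.
Bearing (1.2 l_c t F_u ≤ 2.4 d t F_u): upper limit = 2.4·22·5·470 / 1000 = 124.1 kN.
  Edge l_c = 55 − 24/2 = 43 → r_n = 121.3 kN; interior l_c = 65 − 24 = 41 → r_n = 115.6 kN.
  R_n,bearing = 1·121.3 + 1·115.6 = 236.9 kN → 0.75 × 236.9 = 178 kN.
Bearing governs: 178 kN.

178 kN (bearing governs)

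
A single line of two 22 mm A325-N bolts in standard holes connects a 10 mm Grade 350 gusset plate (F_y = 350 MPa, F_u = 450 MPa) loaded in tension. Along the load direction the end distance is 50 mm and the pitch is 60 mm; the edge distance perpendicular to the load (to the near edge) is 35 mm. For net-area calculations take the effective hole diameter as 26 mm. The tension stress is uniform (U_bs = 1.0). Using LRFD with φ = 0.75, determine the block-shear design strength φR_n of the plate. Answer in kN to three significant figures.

Shear plane L_v = 50 + 1·60 = 110 mm; A_gv = 110 × 10 = 1100 mm².
A_nv = (110 − 1.5·26) × 10 = 710 mm².
A_nt = (35 − 0.5·26) × 10 = 220 mm².
0.6 F_u A_nv = 191.7 kN; 0.6 F_y A_gv = 231 kN → shear rupture governs the shear term.
R_n = 191.7 + 1.0 × 450 × 220 / 1000 = 290.7 kN.
Design strength φR_n = 0.75 × 290.7 = 218 kN.

218 kN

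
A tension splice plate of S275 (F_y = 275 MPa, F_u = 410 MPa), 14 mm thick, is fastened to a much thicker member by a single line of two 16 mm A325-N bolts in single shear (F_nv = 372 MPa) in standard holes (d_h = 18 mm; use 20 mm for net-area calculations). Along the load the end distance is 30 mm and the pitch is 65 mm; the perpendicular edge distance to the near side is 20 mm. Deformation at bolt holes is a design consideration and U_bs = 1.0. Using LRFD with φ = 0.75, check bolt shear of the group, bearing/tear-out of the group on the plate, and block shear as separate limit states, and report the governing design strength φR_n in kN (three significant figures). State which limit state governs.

Bolt shear: A_b = π·16²/4 = 201.1 mm²; R_n = 372 × 201.1 × 2 × 1 / 1000 = 149.6 kN → 0.75 × 149.6 = 112 kN.
Bearing: edge l_c = 21, r_n = 144.6 kN; interior l_c = 47, r_n = 220.4 kN; R_n = 144.6 + 1·220.4 = 365.1 kN → 274 kN.
Block shear: A_gv = 1330, A_nv = 910, A_nt = 140 mm²; R_n = min(0.6F_uA_nv, 0.6F_yA_gv) + U_bs·F_u·A_nt = 276.9 kN → 208 kN.
Bolt shear governs: 112 kN.

112 kN (bolt shear governs)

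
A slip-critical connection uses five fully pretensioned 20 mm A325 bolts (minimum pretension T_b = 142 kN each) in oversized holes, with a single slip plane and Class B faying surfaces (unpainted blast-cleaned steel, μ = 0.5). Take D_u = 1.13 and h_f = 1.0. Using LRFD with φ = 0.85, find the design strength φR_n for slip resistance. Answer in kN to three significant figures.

R_n = μ · D_u · h_f · T_b · n_s · n_b = 0.5 × 1.13 × 1.0 × 142 × 1 × 5 = 401.1 kN.
Design strength φR_n = 0.85 × 401.1 = 341 kN.

341 kN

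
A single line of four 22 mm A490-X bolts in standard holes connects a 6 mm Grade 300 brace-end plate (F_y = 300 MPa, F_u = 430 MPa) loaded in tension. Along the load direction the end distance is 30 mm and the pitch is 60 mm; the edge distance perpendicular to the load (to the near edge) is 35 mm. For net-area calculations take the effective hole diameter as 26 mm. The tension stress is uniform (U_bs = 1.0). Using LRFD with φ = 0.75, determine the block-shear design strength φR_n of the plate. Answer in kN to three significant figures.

Shear plane L_v = 30 + 3·60 = 210 mm; A_gv = 210 × 6 = 1260 mm².
A_nv = (210 − 3.5·26) × 6 = 714 mm².
A_nt = (35 − 0.5·26) × 6 = 132 mm².
0.6 F_u A_nv = 184.2 kN; 0.6 F_y A_gv = 226.8 kN → shear rupture governs the shear term.
R_n = 184.2 + 1.0 × 430 × 132 / 1000 = 241 kN.
Design strength φR_n = 0.75 × 241 = 181 kN.

181 kN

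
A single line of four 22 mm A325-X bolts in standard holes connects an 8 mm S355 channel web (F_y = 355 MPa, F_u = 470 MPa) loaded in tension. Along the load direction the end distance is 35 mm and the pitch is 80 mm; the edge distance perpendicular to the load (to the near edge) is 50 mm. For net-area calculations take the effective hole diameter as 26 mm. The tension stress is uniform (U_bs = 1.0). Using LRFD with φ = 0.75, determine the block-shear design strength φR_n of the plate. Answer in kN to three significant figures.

Shear plane L_v = 35 + 3·80 = 275 mm; A_gv = 275 × 8 = 2200 mm².
A_nv = (275 − 3.5·26) × 8 = 1472 mm².
A_nt = (50 − 0.5·26) × 8 = 296 mm².
0.6 F_u A_nv = 415.1 kN; 0.6 F_y A_gv = 468.6 kN → shear rupture governs the shear term.
R_n = 415.1 + 1.0 × 470 × 296 / 1000 = 554.2 kN.
Design strength φR_n = 0.75 × 554.2 = 416 kN.

416 kN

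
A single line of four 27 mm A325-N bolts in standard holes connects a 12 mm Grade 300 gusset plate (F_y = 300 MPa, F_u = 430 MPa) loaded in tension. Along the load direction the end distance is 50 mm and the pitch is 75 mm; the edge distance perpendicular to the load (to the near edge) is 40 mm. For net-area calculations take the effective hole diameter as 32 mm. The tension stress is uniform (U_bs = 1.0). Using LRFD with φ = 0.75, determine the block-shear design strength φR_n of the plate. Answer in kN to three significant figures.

Shear plane L_v = 50 + 3·75 = 275 mm; A_gv = 275 × 12 = 3300 mm².
A_nv = (275 − 3.5·32) × 12 = 1956 mm².
A_nt = (40 − 0.5·32) × 12 = 288 mm².
0.6 F_u A_nv = 504.6 kN; 0.6 F_y A_gv = 594 kN → shear rupture governs the shear term.
R_n = 504.6 + 1.0 × 430 × 288 / 1000 = 628.5 kN.
Design strength φR_n = 0.75 × 628.5 = 471 kN.

471 kN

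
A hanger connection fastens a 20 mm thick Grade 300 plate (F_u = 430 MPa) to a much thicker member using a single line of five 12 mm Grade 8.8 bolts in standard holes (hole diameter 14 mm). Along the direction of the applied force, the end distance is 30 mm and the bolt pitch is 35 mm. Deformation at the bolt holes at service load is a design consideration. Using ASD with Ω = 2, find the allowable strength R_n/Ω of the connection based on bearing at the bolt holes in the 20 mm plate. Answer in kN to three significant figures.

552 kN

Per bolt r_n = 1.2 l_c t F_u ≤ 2.4 d t F_u; upper limit = 2.4 × 12 × 20 × 430 / 1000 = 247.7 kN.
Edge bolt: l_c = 30 − 14/2 = 23 mm → 1.2 × 23 × 20 × 430 / 1000 = 237.4 → r_n = 237.4 kN.
Interior bolts: l_c = 35 − 14 = 21 mm → 1.2 × 21 × 20 × 430 / 1000 = 216.7 → r_n = 216.7 kN.
R_n = 1 × 237.4 + 4 × 216.7 = 1104 kN.
Allowable strength R_n/Ω = 1104 / 2 = 552 kN.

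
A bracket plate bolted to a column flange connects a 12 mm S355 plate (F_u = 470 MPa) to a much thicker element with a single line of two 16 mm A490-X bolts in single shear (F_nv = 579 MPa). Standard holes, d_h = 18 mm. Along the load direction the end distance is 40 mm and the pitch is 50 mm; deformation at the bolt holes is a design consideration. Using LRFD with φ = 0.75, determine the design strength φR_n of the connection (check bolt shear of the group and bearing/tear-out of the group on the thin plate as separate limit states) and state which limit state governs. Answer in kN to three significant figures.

175 kN (bolt shear governs)

Bolt shear: A_b = π·16²/4 = 201.1 mm²; R_n = 579 × 201.1 × 2 × 1 / 1000 = 232.8 kN → 0.75 × 232.8 = 175 kN.
Bearing (1.2 l_c t F_u ≤ 2.4 d t F_u): upper limit = 2.4·16·12·470 / 1000 = 216.6 kN.
  Edge l_c = 40 − 18/2 = 31 → r_n = 209.8 kN; interior l_c = 50 − 18 = 32 → r_n = 216.6 kN.
  R_n,bearing = 1·209.8 + 1·216.6 = 426.4 kN → 0.75 × 426.4 = 320 kN.
Bolt shear governs: 175 kN.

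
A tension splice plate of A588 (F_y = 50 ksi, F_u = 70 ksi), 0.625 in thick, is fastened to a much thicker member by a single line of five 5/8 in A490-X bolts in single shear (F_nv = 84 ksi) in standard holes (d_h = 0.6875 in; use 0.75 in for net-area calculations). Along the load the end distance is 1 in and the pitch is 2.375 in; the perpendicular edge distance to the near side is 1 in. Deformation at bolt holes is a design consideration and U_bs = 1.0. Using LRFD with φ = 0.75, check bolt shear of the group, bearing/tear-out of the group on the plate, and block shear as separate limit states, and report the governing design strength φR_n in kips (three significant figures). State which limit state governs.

Bolt shear: A_b = π·0.625²/4 = 0.3068 in²; R_n = 84 × 0.3068 × 5 × 1 = 128.9 kips → 0.75 × 128.9 = 96.6 kips.
Bearing: edge l_c = 0.6562, r_n = 34.45 kips; interior l_c = 1.688, r_n = 65.62 kips; R_n = 34.45 + 4·65.62 = 297 kips → 223 kips.
Block shear: A_gv = 6.562, A_nv = 4.453, A_nt = 0.3906 in²; R_n = min(0.6F_uA_nv, 0.6F_yA_gv) + U_bs·F_u·A_nt = 214.4 kips → 161 kips.
Bolt shear governs: 96.6 kips.

96.6 kips (bolt shear governs)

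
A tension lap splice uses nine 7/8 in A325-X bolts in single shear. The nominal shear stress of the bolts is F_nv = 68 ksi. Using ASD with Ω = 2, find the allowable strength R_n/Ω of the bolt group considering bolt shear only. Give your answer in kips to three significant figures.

A_b = π × 0.875² / 4 = 0.6013 in².
R_n = F_nv · A_b · n · n_s = 68 × 0.6013 × 9 × 1 = 368 kips.
Allowable strength R_n/Ω = 368 / 2 = 184 kips.

184 kips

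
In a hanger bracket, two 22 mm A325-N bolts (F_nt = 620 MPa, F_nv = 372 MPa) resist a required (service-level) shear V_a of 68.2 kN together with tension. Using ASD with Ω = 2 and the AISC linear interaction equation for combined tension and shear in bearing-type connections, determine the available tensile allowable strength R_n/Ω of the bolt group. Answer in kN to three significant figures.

193 kN

A_b = π·22²/4 = 380.1 mm²; f_rv = 68.2 × 1000 / (2 × 380.1) = 89.71 MPa.
F'_nt = 1.3 F_nt − (Ω F_nt / F_nv) f_rv = 1.3·620 − (2·620/372)·89.71 = 507 MPa, capped at F_nt → F'_nt = 507 MPa.
R_n = F'_nt · A_b · n = 507 × 380.1 × 2 / 1000 = 385.4 kN.
Allowable strength R_n/Ω = 385.4 / 2 = 193 kN.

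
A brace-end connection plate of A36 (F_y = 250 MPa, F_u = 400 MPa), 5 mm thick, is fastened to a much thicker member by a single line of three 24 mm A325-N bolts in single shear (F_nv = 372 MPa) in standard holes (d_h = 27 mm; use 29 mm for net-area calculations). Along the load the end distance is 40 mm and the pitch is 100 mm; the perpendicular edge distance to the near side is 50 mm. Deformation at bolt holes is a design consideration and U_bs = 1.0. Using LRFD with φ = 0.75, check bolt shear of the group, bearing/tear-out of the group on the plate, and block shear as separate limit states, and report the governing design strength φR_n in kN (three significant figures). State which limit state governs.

188 kN (block shear governs)

Bolt shear: A_b = π·24²/4 = 452.4 mm²; R_n = 372 × 452.4 × 3 × 1 / 1000 = 504.9 kN → 0.75 × 504.9 = 379 kN.
Bearing: edge l_c = 26.5, r_n = 63.6 kN; interior l_c = 73, r_n = 115.2 kN; R_n = 63.6 + 2·115.2 = 294 kN → 220 kN.
Block shear: A_gv = 1200, A_nv = 837.5, A_nt = 177.5 mm²; R_n = min(0.6F_uA_nv, 0.6F_yA_gv) + U_bs·F_u·A_nt = 251 kN → 188 kN.
Block shear governs: 188 kN.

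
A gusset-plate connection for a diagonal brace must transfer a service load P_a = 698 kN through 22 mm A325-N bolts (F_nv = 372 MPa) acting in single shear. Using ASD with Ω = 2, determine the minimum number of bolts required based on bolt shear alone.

10 bolts

A_b = π·22²/4 = 380.1 mm².
Per-bolt allowable strength R_n/Ω = 372 × 380.1 × 1 / 1000 / 2 = 70.7 kN.
n ≥ 698 / 70.7 = 9.872 → use 10 bolts.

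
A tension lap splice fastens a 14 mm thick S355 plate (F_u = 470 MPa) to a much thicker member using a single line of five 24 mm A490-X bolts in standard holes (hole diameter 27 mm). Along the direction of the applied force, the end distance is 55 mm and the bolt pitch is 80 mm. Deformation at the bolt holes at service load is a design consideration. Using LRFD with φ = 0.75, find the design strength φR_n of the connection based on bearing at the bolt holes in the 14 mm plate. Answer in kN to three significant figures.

Per bolt r_n = 1.2 l_c t F_u ≤ 2.4 d t F_u; upper limit = 2.4 × 24 × 14 × 470 / 1000 = 379 kN.
Edge bolt: l_c = 55 − 27/2 = 41.5 mm → 1.2 × 41.5 × 14 × 470 / 1000 = 327.7 → r_n = 327.7 kN.
Interior bolts: l_c = 80 − 27 = 53 mm → 1.2 × 53 × 14 × 470 / 1000 = 418.5 → r_n = 379 kN.
R_n = 1 × 327.7 + 4 × 379 = 1844 kN.
Design strength φR_n = 0.75 × 1844 = 1380 kN.

1380 kN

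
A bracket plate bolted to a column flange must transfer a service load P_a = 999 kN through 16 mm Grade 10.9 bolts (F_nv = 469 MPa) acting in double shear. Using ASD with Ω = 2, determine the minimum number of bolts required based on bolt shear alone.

11 bolts

A_b = π·16²/4 = 201.1 mm².
Per-bolt allowable strength R_n/Ω = 469 × 201.1 × 2 / 1000 / 2 = 94.3 kN.
n ≥ 999 / 94.3 = 10.59 → use 11 bolts.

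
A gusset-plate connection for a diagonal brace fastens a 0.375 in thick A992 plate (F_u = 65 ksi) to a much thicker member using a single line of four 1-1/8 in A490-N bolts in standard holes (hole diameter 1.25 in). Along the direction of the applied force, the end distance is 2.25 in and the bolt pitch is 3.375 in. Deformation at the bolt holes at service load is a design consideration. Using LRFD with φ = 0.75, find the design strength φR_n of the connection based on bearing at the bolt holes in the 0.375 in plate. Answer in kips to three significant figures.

Per bolt r_n = 1.2 l_c t F_u ≤ 2.4 d t F_u; upper limit = 2.4 × 1.125 × 0.375 × 65 = 65.81 kips.
Edge bolt: l_c = 2.25 − 1.25/2 = 1.625 in → 1.2 × 1.625 × 0.375 × 65 = 47.53 → r_n = 47.53 kips.
Interior bolts: l_c = 3.375 − 1.25 = 2.125 in → 1.2 × 2.125 × 0.375 × 65 = 62.16 → r_n = 62.16 kips.
R_n = 1 × 47.53 + 3 × 62.16 = 234 kips.
Design strength φR_n = 0.75 × 234 = 175 kips.

175 kips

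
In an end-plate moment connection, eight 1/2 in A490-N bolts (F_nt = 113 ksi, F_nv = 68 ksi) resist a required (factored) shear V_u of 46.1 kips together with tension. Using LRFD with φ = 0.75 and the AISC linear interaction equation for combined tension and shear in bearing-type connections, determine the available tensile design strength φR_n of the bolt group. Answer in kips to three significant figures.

A_b = π·0.5²/4 = 0.1963 in²; f_rv = 46.1 / (8 × 0.1963) = 29.35 ksi.
F'_nt = 1.3 F_nt − (F_nt / φF_nv) f_rv = 1.3·113 − (113/(0.75·68))·29.35 = 81.87 ksi, capped at F_nt → F'_nt = 81.87 ksi.
R_n = F'_nt · A_b · n = 81.87 × 0.1963 × 8 = 128.6 kips.
Design strength φR_n = 0.75 × 128.6 = 96.5 kips.

96.5 kips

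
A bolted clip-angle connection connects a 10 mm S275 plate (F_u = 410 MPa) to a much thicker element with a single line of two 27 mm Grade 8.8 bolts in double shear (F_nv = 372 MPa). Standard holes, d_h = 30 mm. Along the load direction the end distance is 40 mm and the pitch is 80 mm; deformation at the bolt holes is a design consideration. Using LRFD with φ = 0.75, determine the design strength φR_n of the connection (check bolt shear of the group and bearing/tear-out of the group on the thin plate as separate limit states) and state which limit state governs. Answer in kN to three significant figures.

277 kN (bearing governs)

Bolt shear: A_b = π·27²/4 = 572.6 mm²; R_n = 372 × 572.6 × 2 × 2 / 1000 = 852 kN → 0.75 × 852 = 639 kN.
Bearing (1.2 l_c t F_u ≤ 2.4 d t F_u): upper limit = 2.4·27·10·410 / 1000 = 265.7 kN.
  Edge l_c = 40 − 30/2 = 25 → r_n = 123 kN; interior l_c = 80 − 30 = 50 → r_n = 246 kN.
  R_n,bearing = 1·123 + 1·246 = 369 kN → 0.75 × 369 = 277 kN.
Bearing governs: 277 kN.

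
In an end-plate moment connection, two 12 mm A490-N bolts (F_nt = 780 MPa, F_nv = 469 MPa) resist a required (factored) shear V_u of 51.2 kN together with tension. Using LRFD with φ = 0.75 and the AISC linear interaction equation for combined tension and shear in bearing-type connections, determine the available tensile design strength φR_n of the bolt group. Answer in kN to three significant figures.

A_b = π·12²/4 = 113.1 mm²; f_rv = 51.2 × 1000 / (2 × 113.1) = 226.4 MPa.
F'_nt = 1.3 F_nt − (F_nt / φF_nv) f_rv = 1.3·780 − (780/(0.75·469))·226.4 = 512.1 MPa, capped at F_nt → F'_nt = 512.1 MPa.
R_n = F'_nt · A_b · n = 512.1 × 113.1 × 2 / 1000 = 115.8 kN.
Design strength φR_n = 0.75 × 115.8 = 86.9 kN.

86.9 kN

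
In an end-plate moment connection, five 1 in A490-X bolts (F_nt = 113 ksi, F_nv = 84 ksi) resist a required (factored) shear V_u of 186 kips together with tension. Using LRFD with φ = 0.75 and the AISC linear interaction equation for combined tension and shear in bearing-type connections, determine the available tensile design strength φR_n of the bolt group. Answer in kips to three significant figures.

182 kips

A_b = π·1²/4 = 0.7854 in²; f_rv = 186 / (5 × 0.7854) = 47.36 ksi.
F'_nt = 1.3 F_nt − (F_nt / φF_nv) f_rv = 1.3·113 − (113/(0.75·84))·47.36 = 61.94 ksi, capped at F_nt → F'_nt = 61.94 ksi.
R_n = F'_nt · A_b · n = 61.94 × 0.7854 × 5 = 243.3 kips.
Design strength φR_n = 0.75 × 243.3 = 182 kips.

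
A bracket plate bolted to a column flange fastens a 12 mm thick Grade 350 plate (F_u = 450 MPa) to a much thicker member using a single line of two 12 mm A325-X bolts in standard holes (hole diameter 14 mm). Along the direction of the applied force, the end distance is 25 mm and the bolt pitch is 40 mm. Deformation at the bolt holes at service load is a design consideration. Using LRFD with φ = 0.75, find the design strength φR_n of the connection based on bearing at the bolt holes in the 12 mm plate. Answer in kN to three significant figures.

Per bolt r_n = 1.2 l_c t F_u ≤ 2.4 d t F_u; upper limit = 2.4 × 12 × 12 × 450 / 1000 = 155.5 kN.
Edge bolt: l_c = 25 − 14/2 = 18 mm → 1.2 × 18 × 12 × 450 / 1000 = 116.6 → r_n = 116.6 kN.
Interior bolts: l_c = 40 − 14 = 26 mm → 1.2 × 26 × 12 × 450 / 1000 = 168.5 → r_n = 155.5 kN.
R_n = 1 × 116.6 + 1 × 155.5 = 272.2 kN.
Design strength φR_n = 0.75 × 272.2 = 204 kN.

204 kN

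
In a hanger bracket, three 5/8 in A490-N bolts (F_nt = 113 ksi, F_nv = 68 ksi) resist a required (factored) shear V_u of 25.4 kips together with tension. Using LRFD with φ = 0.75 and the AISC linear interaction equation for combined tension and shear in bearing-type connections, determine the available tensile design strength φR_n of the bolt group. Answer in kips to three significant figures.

A_b = π·0.625²/4 = 0.3068 in²; f_rv = 25.4 / (3 × 0.3068) = 27.6 ksi.
F'_nt = 1.3 F_nt − (F_nt / φF_nv) f_rv = 1.3·113 − (113/(0.75·68))·27.6 = 85.75 ksi, capped at F_nt → F'_nt = 85.75 ksi.
R_n = F'_nt · A_b · n = 85.75 × 0.3068 × 3 = 78.93 kips.
Design strength φR_n = 0.75 × 78.93 = 59.2 kips.

59.2 kips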